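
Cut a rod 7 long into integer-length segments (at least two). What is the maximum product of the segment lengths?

12

Define m[k] = max over 1≤i<k of i · max(k−i, m[k−i]); the inner max lets the remainder stay uncut if that's better.
m[2] = 1*max(1,0) = 1*1 = 1
m[3] = 1*max(2,1) = 1*2 = 2
m[4] = 2*max(2,1) = 2*2 = 4
m[5] = 2*max(3,2) = 2*3 = 6
m[6] = 3*max(3,2) = 3*3 = 9
m[7] = 2*max(5,6) = 2*6 = 12
One optimal split: 3 + 2 + 2; product 3*2*2 = 12.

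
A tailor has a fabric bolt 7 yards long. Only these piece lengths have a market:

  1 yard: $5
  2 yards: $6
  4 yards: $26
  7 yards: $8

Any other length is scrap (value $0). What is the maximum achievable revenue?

41

Let f[k] be the best obtainable value from length k. For each k, try every first piece i and keep the best of price[i] + f[k−i].
f[1] = 5
f[2] = 10  (first piece 1, then f[1]=5)
f[3] = 15  (first piece 1, then f[2]=10)
f[4] = 26
f[5] = 31  (first piece 1, then f[4]=26)
f[6] = 36  (first piece 1, then f[5]=31)
f[7] = 41  (first piece 1, then f[6]=36)
One optimal cutting: 4 + 1 + 1 + 1 → $41.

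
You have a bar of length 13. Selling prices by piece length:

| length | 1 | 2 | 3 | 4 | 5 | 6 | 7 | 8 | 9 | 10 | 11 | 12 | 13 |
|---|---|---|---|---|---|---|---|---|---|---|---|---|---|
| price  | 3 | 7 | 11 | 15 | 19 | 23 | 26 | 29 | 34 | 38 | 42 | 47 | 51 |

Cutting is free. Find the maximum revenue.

Build r[k] bottom-up: r[k] = max over allowed piece i of (p[i] + r[k−i]).
r[1] = 3
r[2] = 7
r[3] = 11
r[4] = 15
r[5] = 19
r[6] = 23
r[7] = 26  (first piece 1, then r[6]=23)
r[8] = 30  (first piece 2, then r[6]=23)
r[9] = 34  (first piece 3, then r[6]=23)
r[10] = 38  (first piece 4, then r[6]=23)
r[11] = 42  (first piece 5, then r[6]=23)
r[12] = 47
r[13] = 51
Best is to sell the whole 13-unit piece uncut for $51.

51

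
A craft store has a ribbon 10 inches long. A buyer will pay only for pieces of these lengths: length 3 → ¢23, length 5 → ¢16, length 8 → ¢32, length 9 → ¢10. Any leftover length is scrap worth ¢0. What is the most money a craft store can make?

Consider every possible first cut. best[k] is the best of p[i]+best[k−i] over all sellable i≤k.
best[1] = 0
best[2] = 0
best[3] = 23
best[4] = 23
best[5] = max(23+0, 16+0) = 23
best[6] = max(23+23, 16+0) = 46
best[7] = max(23+23, 16+0) = 46
best[8] = max(23+23, 16+23, 32+0) = 46
best[9] = max(23+46, 16+23, 32+0, 10+0) = 69
best[10] = max(23+46, 16+23, 32+0, 10+0) = 69
One optimal cutting: pieces 3 + 3 + 3 with 1 inch of scrap → ¢69.

69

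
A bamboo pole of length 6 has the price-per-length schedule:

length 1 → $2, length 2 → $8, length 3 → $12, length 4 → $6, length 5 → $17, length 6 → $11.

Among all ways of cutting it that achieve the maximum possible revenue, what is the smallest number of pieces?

Build r[k] bottom-up: r[k] = max over allowed piece i of (p[i] + r[k−i]).
r[1] = 2
r[2] = max(2+2, 8+0) = 8
r[3] = max(2+8, 8+2, 12+0) = 12
r[4] = max(2+12, 8+8, 12+2, 6+0) = 16
r[5] = max(2+16, 8+12, 12+8, 6+2, 17+0) = 20
r[6] = max(2+20, 8+16, 12+12, 6+8, 17+2, 11+0) = 24
Maximum revenue is $24.
Now minimize piece count subject to staying optimal: for each k, pieces[k] = 1 + min over i with p[i]+r[k−i]=r[k] of pieces[k−i].
pieces[3] = 1
pieces[4] = 2
pieces[5] = 2
pieces[6] = 2

2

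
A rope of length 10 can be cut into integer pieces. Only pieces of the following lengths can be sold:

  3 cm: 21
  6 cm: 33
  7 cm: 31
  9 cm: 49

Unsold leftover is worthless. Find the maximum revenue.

63

Let r[k] be the best obtainable value from length k. For each k, try every first piece i and keep the best of price[i] + r[k−i].
r[1] = 0
r[2] = 0
r[3] = 21
r[4] = 21
r[5] = 21
r[6] = 42  (first piece 3, then r[3]=21)
r[7] = 42
r[8] = 42
r[9] = 63  (first piece 3, then r[6]=42)
r[10] = 63
One optimal cutting: pieces 3 + 3 + 3 with 1 cm of scrap → 63.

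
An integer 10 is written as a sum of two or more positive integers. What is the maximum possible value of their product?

Let m[k] be the best product for length k (with at least one cut). For each first piece i, the rest contributes max(k−i, m[k−i]).
Small cases: m[2]=1.
m[3] = 1×max(2,1) = 1×2 = 2
m[4] = 2×max(2,1) = 2×2 = 4
m[5] = 2×max(3,2) = 2×3 = 6
m[6] = 3×max(3,2) = 3×3 = 9
m[7] = 2×max(5,6) = 2×6 = 12
m[8] = 2×max(6,9) = 2×9 = 18
m[9] = 3×max(6,9) = 3×9 = 27
m[10] = 2×max(8,18) = 2×18 = 36
One optimal split: 3 + 3 + 2 + 2; product 3×3×2×2 = 36.

36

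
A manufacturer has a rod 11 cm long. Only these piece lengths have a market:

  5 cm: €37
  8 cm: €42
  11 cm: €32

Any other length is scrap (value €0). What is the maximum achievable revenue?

74

Consider every possible first cut. best[k] is the best of p[i]+best[k−i] over all sellable i≤k.
best[1] = 0
best[2] = 0
best[3] = 0
best[4] = 0
best[5] = 37
best[6] = 37
best[7] = 37
best[8] = 42
best[9] = 42
best[10] = 74  (first piece 5, then best[5]=37)
best[11] = 74
One optimal cutting: pieces 5 + 5 with 1 cm of scrap → €74.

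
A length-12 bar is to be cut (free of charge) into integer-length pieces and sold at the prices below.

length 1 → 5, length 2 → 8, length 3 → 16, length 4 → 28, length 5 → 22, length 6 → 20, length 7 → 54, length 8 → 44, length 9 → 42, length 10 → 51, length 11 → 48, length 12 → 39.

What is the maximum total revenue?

87

Let best[k] be the best obtainable value from length k. For each k, try every first piece i and keep the best of price[i] + best[k−i].
best[1] = 5
best[2] = max(5+5, 8+0) = 10
best[3] = max(5+10, 8+5, 16+0) = 16
best[4] = max(5+16, 8+10, 16+5, 28+0) = 28
best[5] = max(5+28, 8+16, 16+10, 28+5, 22+0) = 33
best[6] = max(5+33, 8+28, 16+16, 28+10, 22+5, 20+0) = 38
best[7] = max(5+38, 8+33, 16+28, …, 20+5, 54+0) = 54
best[8] = max(5+54, 8+38, 16+33, …, 54+5, 44+0) = 59
best[9] = max(5+59, 8+54, 16+38, …, 44+5, 42+0) = 64
best[10] = max(5+64, 8+59, 16+54, …, 42+5, 51+0) = 70
best[11] = max(5+70, 8+64, 16+59, …, 51+5, 48+0) = 82
best[12] = max(5+82, 8+70, 16+64, …, 48+5, 39+0) = 87
One optimal cutting: 7 + 4 + 1 → 54 + 28 + 5 = 87.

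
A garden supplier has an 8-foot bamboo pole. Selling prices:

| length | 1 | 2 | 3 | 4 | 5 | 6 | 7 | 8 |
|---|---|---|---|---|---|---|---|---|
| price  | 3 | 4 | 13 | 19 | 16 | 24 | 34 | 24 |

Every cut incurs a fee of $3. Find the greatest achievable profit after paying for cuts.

35

Consider every possible first cut. r[k] is the best of p[i]+r[k−i] over all sellable i≤k, charging 3 whenever i<k.
r[1] = 3
r[2] = max(3+3-3, 4+0) = 4
r[3] = max(3+4-3, 4+3-3, 13+0) = 13
r[4] = max(3+13-3, 4+4-3, 13+3-3, 19+0) = 19
r[5] = max(3+19-3, 4+13-3, 13+4-3, 19+3-3, 16+0) = 19
r[6] = max(3+19-3, 4+19-3, 13+13-3, 19+4-3, 16+3-3, 24+0) = 24
r[7] = max(3+24-3, 4+19-3, 13+19-3, …, 24+3-3, 34+0) = 34
r[8] = max(3+34-3, 4+24-3, 13+19-3, …, 34+3-3, 24+0) = 35
One optimal plan: pieces 4 + 4 (1 cut) → $38 − $3 = $35.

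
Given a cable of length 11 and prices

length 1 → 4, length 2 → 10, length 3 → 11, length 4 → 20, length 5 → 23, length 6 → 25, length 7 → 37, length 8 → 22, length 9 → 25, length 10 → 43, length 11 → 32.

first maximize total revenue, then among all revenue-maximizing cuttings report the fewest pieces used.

Build r[k] bottom-up: r[k] = max over allowed piece i of (p[i] + r[k−i]).
r[1] = 4
r[2] = max(4+4, 10+0) = 10
r[3] = max(4+10, 10+4, 11+0) = 14
r[4] = max(4+14, 10+10, 11+4, 20+0) = 20
r[5] = max(4+20, 10+14, 11+10, 20+4, 23+0) = 24
r[6] = max(4+24, 10+20, 11+14, 20+10, 23+4, 25+0) = 30
r[7] = max(4+30, 10+24, 11+20, …, 25+4, 37+0) = 37
r[8] = max(4+37, 10+30, 11+24, …, 37+4, 22+0) = 41
r[9] = max(4+41, 10+37, 11+30, …, 22+4, 25+0) = 47
r[10] = max(4+47, 10+41, 11+37, …, 25+4, 43+0) = 51
r[11] = max(4+51, 10+47, 11+41, …, 43+4, 32+0) = 57
Maximum revenue is 57.
Now minimize piece count subject to staying optimal: for each k, pieces[k] = 1 + min over i with p[i]+r[k−i]=r[k] of pieces[k−i].
pieces[8] = 2
pieces[9] = 2
pieces[10] = 3
pieces[11] = 2

2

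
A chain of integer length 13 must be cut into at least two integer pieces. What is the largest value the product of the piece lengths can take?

108

Define P[k] = max over 1≤i<k of i · max(k−i, P[k−i]); the inner max lets the remainder stay uncut if that's better.
Small cases: P[2]=1, P[3]=2, P[4]=4, P[5]=6, P[6]=9.
P[7] = 2×max(5,6) = 2×6 = 12
P[8] = 2×max(6,9) = 2×9 = 18
P[9] = 3×max(6,9) = 3×9 = 27
P[10] = 2×max(8,18) = 2×18 = 36
P[11] = 2×max(9,27) = 2×27 = 54
P[12] = 3×max(9,27) = 3×27 = 81
P[13] = 2×max(11,54) = 2×54 = 108
One optimal split: 3 + 3 + 3 + 2 + 2; product 3×3×3×2×2 = 108.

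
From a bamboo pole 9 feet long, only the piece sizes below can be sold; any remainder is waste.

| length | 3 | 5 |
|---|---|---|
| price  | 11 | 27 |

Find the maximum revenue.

38

Consider every possible first cut. f[k] is the best of p[i]+f[k−i] over all sellable i≤k.
f[1] = 0
f[2] = 0
f[3] = 11
f[4] = 11
f[5] = max(11+0, 27+0) = 27
f[6] = max(11+11, 27+0) = 27
f[7] = max(11+11, 27+0) = 27
f[8] = max(11+27, 27+11) = 38
f[9] = max(11+27, 27+11) = 38
One optimal cutting: pieces 5 + 3 with 1 foot of scrap → $38.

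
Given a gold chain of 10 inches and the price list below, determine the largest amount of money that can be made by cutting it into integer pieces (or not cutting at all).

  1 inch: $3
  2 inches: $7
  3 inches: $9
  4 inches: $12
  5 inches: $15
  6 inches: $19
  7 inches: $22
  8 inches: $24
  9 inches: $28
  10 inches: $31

Build r[k] bottom-up: r[k] = max over allowed piece i of (p[i] + r[k−i]).
r[1] = 3
r[2] = max(3+3, 7+0) = 7
r[3] = max(3+7, 7+3, 9+0) = 10
r[4] = max(3+10, 7+7, 9+3, 12+0) = 14
r[5] = max(3+14, 7+10, 9+7, 12+3, 15+0) = 17
r[6] = max(3+17, 7+14, 9+10, 12+7, 15+3, 19+0) = 21
r[7] = max(3+21, 7+17, 9+14, …, 19+3, 22+0) = 24
r[8] = max(3+24, 7+21, 9+17, …, 22+3, 24+0) = 28
r[9] = max(3+28, 7+24, 9+21, …, 24+3, 28+0) = 31
r[10] = max(3+31, 7+28, 9+24, …, 28+3, 31+0) = 35
One optimal cutting: 2 + 2 + 2 + 2 + 2 → $7 + $7 + $7 + $7 + $7 = $35.

35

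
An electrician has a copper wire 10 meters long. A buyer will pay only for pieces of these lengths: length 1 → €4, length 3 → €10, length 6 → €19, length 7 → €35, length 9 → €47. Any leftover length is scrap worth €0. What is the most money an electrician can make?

Consider every possible first cut. f[k] is the best of p[i]+f[k−i] over all sellable i≤k.
f[1] = 4
f[2] = 8  (first piece 1, then f[1]=4)
f[3] = 12  (first piece 1, then f[2]=8)
f[4] = 16  (first piece 1, then f[3]=12)
f[5] = 20  (first piece 1, then f[4]=16)
f[6] = 24  (first piece 1, then f[5]=20)
f[7] = 35
f[8] = 39  (first piece 1, then f[7]=35)
f[9] = 47
f[10] = 51  (first piece 1, then f[9]=47)
One optimal cutting: 9 + 1 → €51.

51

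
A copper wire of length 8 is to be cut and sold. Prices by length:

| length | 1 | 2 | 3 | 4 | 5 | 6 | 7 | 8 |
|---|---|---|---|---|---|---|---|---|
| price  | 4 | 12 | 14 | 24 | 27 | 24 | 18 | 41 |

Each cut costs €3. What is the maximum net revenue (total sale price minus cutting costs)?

Build net[k] bottom-up: net[k] = max over allowed piece i of (p[i] + net[k−i]) − 3 per cut.
net[1] = 4
net[2] = 12
net[3] = 14
net[4] = 24
net[5] = 27
net[6] = 33  (first piece 2, then net[4]=24)
net[7] = 36  (first piece 2, then net[5]=27)
net[8] = 45  (first piece 4, then net[4]=24)
One optimal plan: pieces 4 + 4 (1 cut) → €48 − €3 = €45.

45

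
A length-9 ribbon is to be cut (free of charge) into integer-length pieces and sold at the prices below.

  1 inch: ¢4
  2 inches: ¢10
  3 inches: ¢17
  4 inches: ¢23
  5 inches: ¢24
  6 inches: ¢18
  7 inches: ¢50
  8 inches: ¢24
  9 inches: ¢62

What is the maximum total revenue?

62

Let best[k] be the best obtainable value from length k. For each k, try every first piece i and keep the best of price[i] + best[k−i].
best[1] = 4
best[2] = max(4+4, 10+0) = 10
best[3] = max(4+10, 10+4, 17+0) = 17
best[4] = max(4+17, 10+10, 17+4, 23+0) = 23
best[5] = max(4+23, 10+17, 17+10, 23+4, 24+0) = 27
best[6] = max(4+27, 10+23, 17+17, 23+10, 24+4, 18+0) = 34
best[7] = max(4+34, 10+27, 17+23, …, 18+4, 50+0) = 50
best[8] = max(4+50, 10+34, 17+27, …, 50+4, 24+0) = 54
best[9] = max(4+54, 10+50, 17+34, …, 24+4, 62+0) = 62
Best is to sell the whole 9-inch piece uncut for ¢62.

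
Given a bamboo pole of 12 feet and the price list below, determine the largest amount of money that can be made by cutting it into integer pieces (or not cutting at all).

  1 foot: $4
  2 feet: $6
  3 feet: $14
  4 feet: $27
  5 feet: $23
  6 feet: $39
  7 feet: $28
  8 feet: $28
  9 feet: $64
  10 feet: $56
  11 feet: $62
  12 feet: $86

86

Build best[k] bottom-up: best[k] = max over allowed piece i of (p[i] + best[k−i]).
best[1] = 4
best[2] = 8  (first piece 1, then best[1]=4)
best[3] = 14
best[4] = 27
best[5] = 31  (first piece 1, then best[4]=27)
best[6] = 39
best[7] = 43  (first piece 1, then best[6]=39)
best[8] = 54  (first piece 4, then best[4]=27)
best[9] = 64
best[10] = 68  (first piece 1, then best[9]=64)
best[11] = 72  (first piece 1, then best[10]=68)
best[12] = 86
Best is to sell the whole 12-foot piece uncut for $86.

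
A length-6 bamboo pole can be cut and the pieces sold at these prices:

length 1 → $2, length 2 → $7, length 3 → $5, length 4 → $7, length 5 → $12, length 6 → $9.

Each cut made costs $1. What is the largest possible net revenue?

Let net[k] be the best obtainable value from length k. For each k, try every first piece i and keep the best of price[i] + net[k−i] minus the 1 cut fee when i<k.
net[1] = 2
net[2] = 7
net[3] = 8  (first piece 1, then net[2]=7)
net[4] = 13  (first piece 2, then net[2]=7)
net[5] = 14  (first piece 1, then net[4]=13)
net[6] = 19  (first piece 2, then net[4]=13)
One optimal plan: pieces 2 + 2 + 2 (2 cuts) → $21 − $2 = $19.

19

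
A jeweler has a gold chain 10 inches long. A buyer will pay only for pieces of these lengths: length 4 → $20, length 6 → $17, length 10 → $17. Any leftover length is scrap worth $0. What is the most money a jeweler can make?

40

Build f[k] bottom-up: f[k] = max over allowed piece i of (p[i] + f[k−i]).
f[1] = 0
f[2] = 0
f[3] = 0
f[4] = 20
f[5] = 20
f[6] = max(20+0, 17+0) = 20
f[7] = max(20+0, 17+0) = 20
f[8] = max(20+20, 17+0) = 40
f[9] = max(20+20, 17+0) = 40
f[10] = max(20+20, 17+20, 17+0) = 40
One optimal cutting: pieces 4 + 4 with 2 inches of scrap → $40.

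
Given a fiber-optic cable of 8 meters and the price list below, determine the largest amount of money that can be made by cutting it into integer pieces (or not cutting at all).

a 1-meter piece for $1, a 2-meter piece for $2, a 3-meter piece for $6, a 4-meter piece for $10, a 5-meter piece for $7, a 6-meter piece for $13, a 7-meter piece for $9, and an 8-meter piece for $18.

Let R[k] be the best obtainable value from length k. For each k, try every first piece i and keep the best of price[i] + R[k−i].
R[1] = 1
R[2] = max(1+1, 2+0) = 2
R[3] = max(1+2, 2+1, 6+0) = 6
R[4] = max(1+6, 2+2, 6+1, 10+0) = 10
R[5] = max(1+10, 2+6, 6+2, 10+1, 7+0) = 11
R[6] = max(1+11, 2+10, 6+6, 10+2, 7+1, 13+0) = 13
R[7] = max(1+13, 2+11, 6+10, …, 13+1, 9+0) = 16
R[8] = max(1+16, 2+13, 6+11, …, 9+1, 18+0) = 20
One optimal cutting: 4 + 4 → $10 + $10 = $20.

20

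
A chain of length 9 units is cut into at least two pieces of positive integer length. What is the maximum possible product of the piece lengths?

Define g[k] = max over 1≤i<k of i · max(k−i, g[k−i]); the inner max lets the remainder stay uncut if that's better.
g[2] = 1×max(1,0) = 1×1 = 1
g[3] = 1×max(2,1) = 1×2 = 2
g[4] = 2×max(2,1) = 2×2 = 4
g[5] = 2×max(3,2) = 2×3 = 6
g[6] = 3×max(3,2) = 3×3 = 9
g[7] = 2×max(5,6) = 2×6 = 12
g[8] = 2×max(6,9) = 2×9 = 18
g[9] = 3×max(6,9) = 3×9 = 27
One optimal split: 3 + 3 + 3; product 3×3×3 = 27.

27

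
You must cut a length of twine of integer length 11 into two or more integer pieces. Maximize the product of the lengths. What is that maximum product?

54

Define prod[k] = max over 1≤i<k of i · max(k−i, prod[k−i]); the inner max lets the remainder stay uncut if that's better.
prod[2] = 1×max(1,0) = 1×1 = 1
prod[3] = 1×max(2,1) = 1×2 = 2
prod[4] = 2×max(2,1) = 2×2 = 4
prod[5] = 2×max(3,2) = 2×3 = 6
prod[6] = 3×max(3,2) = 3×3 = 9
prod[7] = 2×max(5,6) = 2×6 = 12
prod[8] = 2×max(6,9) = 2×9 = 18
prod[9] = 3×max(6,9) = 3×9 = 27
prod[10] = 2×max(8,18) = 2×18 = 36
prod[11] = 2×max(9,27) = 2×27 = 54
One optimal split: 3 + 3 + 3 + 2; product 3×3×3×2 = 54.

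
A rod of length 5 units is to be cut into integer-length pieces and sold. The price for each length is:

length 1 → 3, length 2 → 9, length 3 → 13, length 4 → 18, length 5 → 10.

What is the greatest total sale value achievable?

Let v[k] be the best obtainable value from length k. For each k, try every first piece i and keep the best of price[i] + v[k−i].
v[1] = 3
v[2] = 9
v[3] = 13
v[4] = 18  (first piece 2, then v[2]=9)
v[5] = 22  (first piece 2, then v[3]=13)
One optimal cutting: 3 + 2 → 13 + 9 = 22.

22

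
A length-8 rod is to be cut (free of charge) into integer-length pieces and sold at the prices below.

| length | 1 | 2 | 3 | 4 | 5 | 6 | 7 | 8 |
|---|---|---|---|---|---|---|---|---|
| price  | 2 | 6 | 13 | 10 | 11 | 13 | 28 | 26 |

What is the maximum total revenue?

Let r[k] be the best obtainable value from length k. For each k, try every first piece i and keep the best of price[i] + r[k−i].
r[1] = 2
r[2] = 6
r[3] = 13
r[4] = 15  (first piece 1, then r[3]=13)
r[5] = 19  (first piece 2, then r[3]=13)
r[6] = 26  (first piece 3, then r[3]=13)
r[7] = 28  (first piece 1, then r[6]=26)
r[8] = 32  (first piece 2, then r[6]=26)
One optimal cutting: 3 + 3 + 2 → $13 + $13 + $6 = $32.

32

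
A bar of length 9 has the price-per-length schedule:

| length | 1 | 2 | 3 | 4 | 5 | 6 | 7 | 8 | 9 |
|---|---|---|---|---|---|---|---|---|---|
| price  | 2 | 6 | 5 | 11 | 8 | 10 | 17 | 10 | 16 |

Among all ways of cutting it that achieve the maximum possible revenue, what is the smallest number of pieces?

5

Let r[k] be the best obtainable value from length k. For each k, try every first piece i and keep the best of price[i] + r[k−i].
r[1] = 2
r[2] = max(2+2, 6+0) = 6
r[3] = max(2+6, 6+2, 5+0) = 8
r[4] = max(2+8, 6+6, 5+2, 11+0) = 12
r[5] = max(2+12, 6+8, 5+6, 11+2, 8+0) = 14
r[6] = max(2+14, 6+12, 5+8, 11+6, 8+2, 10+0) = 18
r[7] = max(2+18, 6+14, 5+12, …, 10+2, 17+0) = 20
r[8] = max(2+20, 6+18, 5+14, …, 17+2, 10+0) = 24
r[9] = max(2+24, 6+20, 5+18, …, 10+2, 16+0) = 26
Maximum revenue is $26.
Now minimize piece count subject to staying optimal: for each k, pieces[k] = 1 + min over i with p[i]+r[k−i]=r[k] of pieces[k−i].
pieces[6] = 3
pieces[7] = 4
pieces[8] = 4
pieces[9] = 5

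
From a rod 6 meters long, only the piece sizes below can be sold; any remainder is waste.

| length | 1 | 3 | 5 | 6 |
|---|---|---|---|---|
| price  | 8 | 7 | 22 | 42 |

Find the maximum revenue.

48

Build r[k] bottom-up: r[k] = max over allowed piece i of (p[i] + r[k−i]).
r[1] = 8
r[2] = 16  (first piece 1, then r[1]=8)
r[3] = 24  (first piece 1, then r[2]=16)
r[4] = 32  (first piece 1, then r[3]=24)
r[5] = 40  (first piece 1, then r[4]=32)
r[6] = 48  (first piece 1, then r[5]=40)
One optimal cutting: 1 + 1 + 1 + 1 + 1 + 1 → €48.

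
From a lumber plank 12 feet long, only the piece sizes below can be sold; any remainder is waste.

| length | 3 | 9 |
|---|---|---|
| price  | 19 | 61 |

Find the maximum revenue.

Consider every possible first cut. best[k] is the best of p[i]+best[k−i] over all sellable i≤k.
best[1] = 0
best[2] = 0
best[3] = 19
best[4] = 19
best[5] = 19
best[6] = 38  (first piece 3, then best[3]=19)
best[7] = 38
best[8] = 38
best[9] = max(19+38, 61+0) = 61
best[10] = max(19+38, 61+0) = 61
best[11] = max(19+38, 61+0) = 61
best[12] = max(19+61, 61+19) = 80
One optimal cutting: 9 + 3 → $80.

80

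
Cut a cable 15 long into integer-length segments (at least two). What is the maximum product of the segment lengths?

Define P[k] = max over 1≤i<k of i · max(k−i, P[k−i]); the inner max lets the remainder stay uncut if that's better.
P[2] = 1*max(1,0) = 1*1 = 1
P[3] = 1*max(2,1) = 1*2 = 2
P[4] = 2*max(2,1) = 2*2 = 4
P[5] = 2*max(3,2) = 2*3 = 6
P[6] = 3*max(3,2) = 3*3 = 9
P[7] = 2*max(5,6) = 2*6 = 12
P[8] = 2*max(6,9) = 2*9 = 18
P[9] = 3*max(6,9) = 3*9 = 27
P[10] = 2*max(8,18) = 2*18 = 36
P[11] = 2*max(9,27) = 2*27 = 54
P[12] = 3*max(9,27) = 3*27 = 81
P[13] = 2*max(11,54) = 2*54 = 108
P[14] = 2*max(12,81) = 2*81 = 162
P[15] = 3*max(12,81) = 3*81 = 243
One optimal split: 3 + 3 + 3 + 3 + 3; product 3*3*3*3*3 = 243.

243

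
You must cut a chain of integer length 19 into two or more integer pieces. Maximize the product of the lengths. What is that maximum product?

972

Fill f[k] for k=2..19: at each k try every first piece i and multiply by the better of (k−i) uncut or f[k−i].
f[2] = 1×max(1,0) = 1×1 = 1
f[3] = 1×max(2,1) = 1×2 = 2
f[4] = 2×max(2,1) = 2×2 = 4
f[5] = 2×max(3,2) = 2×3 = 6
f[6] = 3×max(3,2) = 3×3 = 9
f[7] = 2×max(5,6) = 2×6 = 12
f[8] = 2×max(6,9) = 2×9 = 18
f[9] = 3×max(6,9) = 3×9 = 27
f[10] = 2×max(8,18) = 2×18 = 36
f[11] = 2×max(9,27) = 2×27 = 54
f[12] = 3×max(9,27) = 3×27 = 81
f[13] = 2×max(11,54) = 2×54 = 108
f[14] = 2×max(12,81) = 2×81 = 162
f[15] = 3×max(12,81) = 3×81 = 243
f[16] = 2×max(14,162) = 2×162 = 324
f[17] = 2×max(15,243) = 2×243 = 486
f[18] = 3×max(15,243) = 3×243 = 729
f[19] = 2×max(17,486) = 2×486 = 972
One optimal split: 3 + 3 + 3 + 3 + 3 + 2 + 2; product 3×3×3×3×3×2×2 = 972.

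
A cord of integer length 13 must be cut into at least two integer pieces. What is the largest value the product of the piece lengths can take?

Define prod[k] = max over 1≤i<k of i · max(k−i, prod[k−i]); the inner max lets the remainder stay uncut if that's better.
prod[2] = 1·max(1,0) = 1·1 = 1
prod[3] = max(1·2, 2·1) = 2
prod[4] = max(1·3, 2·2, 3·1) = 4
prod[5] = max(1·4, 2·3, 3·2, 4·1) = 6
prod[6] = max(1·6, 2·4, 3·3, 4·2, 5·1) = 9
prod[7] = max(1·9, 2·6, 3·4, 4·3, 5·2, 6·1) = 12
prod[8] = max(1·12, 2·9, 3·6, …, 6·2, 7·1) = 18
prod[9] = max(1·18, 2·12, 3·9, …, 7·2, 8·1) = 27
prod[10] = max(1·27, 2·18, 3·12, …, 8·2, 9·1) = 36
prod[11] = max(1·36, 2·27, 3·18, …, 9·2, 10·1) = 54
prod[12] = max(1·54, 2·36, 3·27, …, 10·2, 11·1) = 81
prod[13] = max(1·81, 2·54, 3·36, …, 11·2, 12·1) = 108
One optimal split: 3 + 3 + 3 + 2 + 2; product 3·3·3·2·2 = 108.

108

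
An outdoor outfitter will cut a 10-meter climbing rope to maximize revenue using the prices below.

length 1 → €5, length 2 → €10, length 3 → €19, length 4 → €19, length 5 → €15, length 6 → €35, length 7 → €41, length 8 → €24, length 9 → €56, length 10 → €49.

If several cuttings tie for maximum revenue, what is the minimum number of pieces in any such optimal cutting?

Consider every possible first cut. r[k] is the best of p[i]+r[k−i] over all sellable i≤k.
r[1] = 5
r[2] = 10  (first piece 1, then r[1]=5)
r[3] = 19
r[4] = 24  (first piece 1, then r[3]=19)
r[5] = 29  (first piece 1, then r[4]=24)
r[6] = 38  (first piece 3, then r[3]=19)
r[7] = 43  (first piece 1, then r[6]=38)
r[8] = 48  (first piece 1, then r[7]=43)
r[9] = 57  (first piece 3, then r[6]=38)
r[10] = 62  (first piece 1, then r[9]=57)
Maximum revenue is €62.
Now minimize piece count subject to staying optimal: for each k, pieces[k] = 1 + min over i with p[i]+r[k−i]=r[k] of pieces[k−i].
pieces[7] = 3
pieces[8] = 3
pieces[9] = 3
pieces[10] = 4

4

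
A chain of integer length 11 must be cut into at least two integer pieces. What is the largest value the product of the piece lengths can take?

54

Fill m[k] for k=2..11: at each k try every first piece i and multiply by the better of (k−i) uncut or m[k−i].
m[2] = 1·max(1,0) = 1·1 = 1
m[3] = 1·max(2,1) = 1·2 = 2
m[4] = 2·max(2,1) = 2·2 = 4
m[5] = 2·max(3,2) = 2·3 = 6
m[6] = 3·max(3,2) = 3·3 = 9
m[7] = 2·max(5,6) = 2·6 = 12
m[8] = 2·max(6,9) = 2·9 = 18
m[9] = 3·max(6,9) = 3·9 = 27
m[10] = 2·max(8,18) = 2·18 = 36
m[11] = 2·max(9,27) = 2·27 = 54
One optimal split: 3 + 3 + 3 + 2; product 3·3·3·2 = 54.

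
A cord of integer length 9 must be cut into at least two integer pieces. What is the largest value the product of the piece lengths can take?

27

Fill P[k] for k=2..9: at each k try every first piece i and multiply by the better of (k−i) uncut or P[k−i].
P[2] = 1*max(1,0) = 1*1 = 1
P[3] = 1*max(2,1) = 1*2 = 2
P[4] = 2*max(2,1) = 2*2 = 4
P[5] = 2*max(3,2) = 2*3 = 6
P[6] = 3*max(3,2) = 3*3 = 9
P[7] = 2*max(5,6) = 2*6 = 12
P[8] = 2*max(6,9) = 2*9 = 18
P[9] = 3*max(6,9) = 3*9 = 27
One optimal split: 3 + 3 + 3; product 3*3*3 = 27.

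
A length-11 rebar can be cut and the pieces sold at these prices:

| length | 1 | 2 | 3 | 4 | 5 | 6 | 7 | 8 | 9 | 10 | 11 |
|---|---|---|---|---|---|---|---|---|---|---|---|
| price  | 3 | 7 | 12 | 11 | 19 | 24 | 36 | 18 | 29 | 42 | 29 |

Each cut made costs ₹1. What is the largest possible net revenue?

49

Let r[k] be the best obtainable value from length k. For each k, try every first piece i and keep the best of price[i] + r[k−i] minus the 1 cut fee when i<k.
r[1] = 3
r[2] = max(3+3-1, 7+0) = 7
r[3] = max(3+7-1, 7+3-1, 12+0) = 12
r[4] = max(3+12-1, 7+7-1, 12+3-1, 11+0) = 14
r[5] = max(3+14-1, 7+12-1, 12+7-1, 11+3-1, 19+0) = 19
r[6] = max(3+19-1, 7+14-1, 12+12-1, 11+7-1, 19+3-1, 24+0) = 24
r[7] = max(3+24-1, 7+19-1, 12+14-1, …, 24+3-1, 36+0) = 36
r[8] = max(3+36-1, 7+24-1, 12+19-1, …, 36+3-1, 18+0) = 38
r[9] = max(3+38-1, 7+36-1, 12+24-1, …, 18+3-1, 29+0) = 42
r[10] = max(3+42-1, 7+38-1, 12+36-1, …, 29+3-1, 42+0) = 47
r[11] = max(3+47-1, 7+42-1, 12+38-1, …, 42+3-1, 29+0) = 49
One optimal plan: pieces 7 + 3 + 1 (2 cuts) → ₹51 − ₹2 = ₹49.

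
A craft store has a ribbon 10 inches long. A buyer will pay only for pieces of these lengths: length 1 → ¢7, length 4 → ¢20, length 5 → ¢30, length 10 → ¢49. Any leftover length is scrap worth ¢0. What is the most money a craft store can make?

70

Let f[k] be the best obtainable value from length k. For each k, try every first piece i and keep the best of price[i] + f[k−i].
f[1] = 7
f[2] = 14  (first piece 1, then f[1]=7)
f[3] = 21  (first piece 1, then f[2]=14)
f[4] = max(7+21, 20+0) = 28
f[5] = max(7+28, 20+7, 30+0) = 35
f[6] = max(7+35, 20+14, 30+7) = 42
f[7] = max(7+42, 20+21, 30+14) = 49
f[8] = max(7+49, 20+28, 30+21) = 56
f[9] = max(7+56, 20+35, 30+28) = 63
f[10] = max(7+63, 20+42, 30+35, 49+0) = 70
One optimal cutting: 1 + 1 + 1 + 1 + 1 + 1 + 1 + 1 + 1 + 1 → ¢70.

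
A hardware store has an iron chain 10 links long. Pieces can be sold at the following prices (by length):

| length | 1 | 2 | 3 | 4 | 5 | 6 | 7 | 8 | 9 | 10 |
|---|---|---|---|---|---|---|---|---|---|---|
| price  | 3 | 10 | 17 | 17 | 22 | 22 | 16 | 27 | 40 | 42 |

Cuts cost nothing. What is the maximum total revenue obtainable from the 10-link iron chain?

Build R[k] bottom-up: R[k] = max over allowed piece i of (p[i] + R[k−i]).
R[1] = 3
R[2] = max(3+3, 10+0) = 10
R[3] = max(3+10, 10+3, 17+0) = 17
R[4] = max(3+17, 10+10, 17+3, 17+0) = 20
R[5] = max(3+20, 10+17, 17+10, 17+3, 22+0) = 27
R[6] = max(3+27, 10+20, 17+17, 17+10, 22+3, 22+0) = 34
R[7] = max(3+34, 10+27, 17+20, …, 22+3, 16+0) = 37
R[8] = max(3+37, 10+34, 17+27, …, 16+3, 27+0) = 44
R[9] = max(3+44, 10+37, 17+34, …, 27+3, 40+0) = 51
R[10] = max(3+51, 10+44, 17+37, …, 40+3, 42+0) = 54
One optimal cutting: 3 + 3 + 3 + 1 → $17 + $17 + $17 + $3 = $54.

54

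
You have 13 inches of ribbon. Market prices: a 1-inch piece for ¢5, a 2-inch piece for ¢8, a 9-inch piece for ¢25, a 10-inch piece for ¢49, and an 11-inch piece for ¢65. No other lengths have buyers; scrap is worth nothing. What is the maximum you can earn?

75

Let r[k] be the best obtainable value from length k. For each k, try every first piece i and keep the best of price[i] + r[k−i].
r[1] = 5
r[2] = max(5+5, 8+0) = 10
r[3] = max(5+10, 8+5) = 15
r[4] = max(5+15, 8+10) = 20
r[5] = max(5+20, 8+15) = 25
r[6] = max(5+25, 8+20) = 30
r[7] = max(5+30, 8+25) = 35
r[8] = max(5+35, 8+30) = 40
r[9] = max(5+40, 8+35, 25+0) = 45
r[10] = max(5+45, 8+40, 25+5, 49+0) = 50
r[11] = max(5+50, 8+45, 25+10, 49+5, 65+0) = 65
r[12] = max(5+65, 8+50, 25+15, 49+10, 65+5) = 70
r[13] = max(5+70, 8+65, 25+20, 49+15, 65+10) = 75
One optimal cutting: 11 + 1 + 1 → ¢75.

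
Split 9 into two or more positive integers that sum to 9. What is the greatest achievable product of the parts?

Define g[k] = max over 1≤i<k of i · max(k−i, g[k−i]); the inner max lets the remainder stay uncut if that's better.
Small cases: g[2]=1, g[3]=2.
g[4] = max(1·3, 2·2, 3·1) = 4
g[5] = max(1·4, 2·3, 3·2, 4·1) = 6
g[6] = max(1·6, 2·4, 3·3, 4·2, 5·1) = 9
g[7] = max(1·9, 2·6, 3·4, 4·3, 5·2, 6·1) = 12
g[8] = max(1·12, 2·9, 3·6, …, 6·2, 7·1) = 18
g[9] = max(1·18, 2·12, 3·9, …, 7·2, 8·1) = 27
One optimal split: 3 + 3 + 3; product 3·3·3 = 27.

27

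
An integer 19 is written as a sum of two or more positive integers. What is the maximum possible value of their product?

Fill g[k] for k=2..19: at each k try every first piece i and multiply by the better of (k−i) uncut or g[k−i].
g[2] = 1*max(1,0) = 1*1 = 1
g[3] = 1*max(2,1) = 1*2 = 2
g[4] = 2*max(2,1) = 2*2 = 4
g[5] = 2*max(3,2) = 2*3 = 6
g[6] = 3*max(3,2) = 3*3 = 9
g[7] = 2*max(5,6) = 2*6 = 12
g[8] = 2*max(6,9) = 2*9 = 18
g[9] = 3*max(6,9) = 3*9 = 27
g[10] = 2*max(8,18) = 2*18 = 36
g[11] = 2*max(9,27) = 2*27 = 54
g[12] = 3*max(9,27) = 3*27 = 81
g[13] = 2*max(11,54) = 2*54 = 108
g[14] = 2*max(12,81) = 2*81 = 162
g[15] = 3*max(12,81) = 3*81 = 243
g[16] = 2*max(14,162) = 2*162 = 324
g[17] = 2*max(15,243) = 2*243 = 486
g[18] = 3*max(15,243) = 3*243 = 729
g[19] = 2*max(17,486) = 2*486 = 972
One optimal split: 3 + 3 + 3 + 3 + 3 + 2 + 2; product 3*3*3*3*3*2*2 = 972.

972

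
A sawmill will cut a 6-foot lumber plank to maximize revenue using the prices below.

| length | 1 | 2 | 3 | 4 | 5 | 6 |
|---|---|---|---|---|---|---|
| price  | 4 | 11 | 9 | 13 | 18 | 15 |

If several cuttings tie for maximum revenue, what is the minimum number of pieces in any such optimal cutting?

Let r[k] be the best obtainable value from length k. For each k, try every first piece i and keep the best of price[i] + r[k−i].
r[1] = 4
r[2] = max(4+4, 11+0) = 11
r[3] = max(4+11, 11+4, 9+0) = 15
r[4] = max(4+15, 11+11, 9+4, 13+0) = 22
r[5] = max(4+22, 11+15, 9+11, 13+4, 18+0) = 26
r[6] = max(4+26, 11+22, 9+15, 13+11, 18+4, 15+0) = 33
Maximum revenue is $33.
Now minimize piece count subject to staying optimal: for each k, pieces[k] = 1 + min over i with p[i]+r[k−i]=r[k] of pieces[k−i].
pieces[3] = 2
pieces[4] = 2
pieces[5] = 3
pieces[6] = 3

3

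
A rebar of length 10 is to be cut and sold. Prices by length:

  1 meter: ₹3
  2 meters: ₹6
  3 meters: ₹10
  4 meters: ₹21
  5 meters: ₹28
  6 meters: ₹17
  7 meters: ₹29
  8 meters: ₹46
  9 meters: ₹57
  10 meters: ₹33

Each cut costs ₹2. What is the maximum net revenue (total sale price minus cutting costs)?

58

Let v[k] be the best obtainable value from length k. For each k, try every first piece i and keep the best of price[i] + v[k−i] minus the 2 cut fee when i<k.
v[1] = 3
v[2] = 6
v[3] = 10
v[4] = 21
v[5] = 28
v[6] = 29  (first piece 1, then v[5]=28)
v[7] = 32  (first piece 2, then v[5]=28)
v[8] = 46
v[9] = 57
v[10] = 58  (first piece 1, then v[9]=57)
One optimal plan: pieces 9 + 1 (1 cut) → ₹60 − ₹2 = ₹58.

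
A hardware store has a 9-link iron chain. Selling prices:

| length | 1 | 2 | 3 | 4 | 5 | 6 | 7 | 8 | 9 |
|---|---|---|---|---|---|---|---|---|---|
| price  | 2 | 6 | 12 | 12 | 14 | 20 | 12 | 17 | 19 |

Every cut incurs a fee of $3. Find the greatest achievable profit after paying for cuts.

Consider every possible first cut. r[k] is the best of p[i]+r[k−i] over all sellable i≤k, charging 3 whenever i<k.
r[1] = 2
r[2] = max(2+2-3, 6+0) = 6
r[3] = max(2+6-3, 6+2-3, 12+0) = 12
r[4] = max(2+12-3, 6+6-3, 12+2-3, 12+0) = 12
r[5] = max(2+12-3, 6+12-3, 12+6-3, 12+2-3, 14+0) = 15
r[6] = max(2+15-3, 6+12-3, 12+12-3, 12+6-3, 14+2-3, 20+0) = 21
r[7] = max(2+21-3, 6+15-3, 12+12-3, …, 20+2-3, 12+0) = 21
r[8] = max(2+21-3, 6+21-3, 12+15-3, …, 12+2-3, 17+0) = 24
r[9] = max(2+24-3, 6+21-3, 12+21-3, …, 17+2-3, 19+0) = 30
One optimal plan: pieces 3 + 3 + 3 (2 cuts) → $36 − $6 = $30.

30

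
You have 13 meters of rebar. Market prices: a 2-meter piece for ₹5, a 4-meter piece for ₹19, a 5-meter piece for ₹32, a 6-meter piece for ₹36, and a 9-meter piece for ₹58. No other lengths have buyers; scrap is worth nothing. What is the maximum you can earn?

77

Let f[k] be the best obtainable value from length k. For each k, try every first piece i and keep the best of price[i] + f[k−i].
f[1] = 0
f[2] = 5
f[3] = 5
f[4] = max(5+5, 19+0) = 19
f[5] = max(5+5, 19+0, 32+0) = 32
f[6] = max(5+19, 19+5, 32+0, 36+0) = 36
f[7] = max(5+32, 19+5, 32+5, 36+0) = 37
f[8] = max(5+36, 19+19, 32+5, 36+5) = 41
f[9] = max(5+37, 19+32, 32+19, 36+5, 58+0) = 58
f[10] = max(5+41, 19+36, 32+32, 36+19, 58+0) = 64
f[11] = max(5+58, 19+37, 32+36, 36+32, 58+5) = 68
f[12] = max(5+64, 19+41, 32+37, 36+36, 58+5) = 72
f[13] = max(5+68, 19+58, 32+41, 36+37, 58+19) = 77
One optimal cutting: 9 + 4 → ₹77.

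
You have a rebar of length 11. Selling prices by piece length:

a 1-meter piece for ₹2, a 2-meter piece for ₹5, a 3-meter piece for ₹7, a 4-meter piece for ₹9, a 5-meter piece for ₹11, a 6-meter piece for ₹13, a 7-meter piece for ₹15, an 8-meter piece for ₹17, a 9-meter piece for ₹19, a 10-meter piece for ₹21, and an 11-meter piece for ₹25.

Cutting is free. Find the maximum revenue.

27

Let v[k] be the best obtainable value from length k. For each k, try every first piece i and keep the best of price[i] + v[k−i].
v[1] = 2
v[2] = max(2+2, 5+0) = 5
v[3] = max(2+5, 5+2, 7+0) = 7
v[4] = max(2+7, 5+5, 7+2, 9+0) = 10
v[5] = max(2+10, 5+7, 7+5, 9+2, 11+0) = 12
v[6] = max(2+12, 5+10, 7+7, 9+5, 11+2, 13+0) = 15
v[7] = max(2+15, 5+12, 7+10, …, 13+2, 15+0) = 17
v[8] = max(2+17, 5+15, 7+12, …, 15+2, 17+0) = 20
v[9] = max(2+20, 5+17, 7+15, …, 17+2, 19+0) = 22
v[10] = max(2+22, 5+20, 7+17, …, 19+2, 21+0) = 25
v[11] = max(2+25, 5+22, 7+20, …, 21+2, 25+0) = 27
One optimal cutting: 2 + 2 + 2 + 2 + 2 + 1 → ₹5 + ₹5 + ₹5 + ₹5 + ₹5 + ₹2 = ₹27.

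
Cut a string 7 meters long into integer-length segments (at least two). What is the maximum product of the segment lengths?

12

Let f[k] be the best product for length k (with at least one cut). For each first piece i, the rest contributes max(k−i, f[k−i]).
Small cases: f[2]=1.
f[3] = max(1·2, 2·1) = 2
f[4] = max(1·3, 2·2, 3·1) = 4
f[5] = max(1·4, 2·3, 3·2, 4·1) = 6
f[6] = max(1·6, 2·4, 3·3, 4·2, 5·1) = 9
f[7] = max(1·9, 2·6, 3·4, 4·3, 5·2, 6·1) = 12
One optimal split: 3 + 2 + 2; product 3·2·2 = 12.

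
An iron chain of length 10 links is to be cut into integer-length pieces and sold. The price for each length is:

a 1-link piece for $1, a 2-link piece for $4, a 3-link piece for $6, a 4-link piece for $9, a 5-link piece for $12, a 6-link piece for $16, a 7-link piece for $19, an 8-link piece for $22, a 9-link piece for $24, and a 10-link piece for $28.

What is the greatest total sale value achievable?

Build v[k] bottom-up: v[k] = max over allowed piece i of (p[i] + v[k−i]).
v[1] = 1
v[2] = 4
v[3] = 6
v[4] = 9
v[5] = 12
v[6] = 16
v[7] = 19
v[8] = 22
v[9] = 24
v[10] = 28
Best is to sell the whole 10-link piece uncut for $28.

28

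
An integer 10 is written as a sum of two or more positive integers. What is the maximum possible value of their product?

Let P[k] be the best product for length k (with at least one cut). For each first piece i, the rest contributes max(k−i, P[k−i]).
P[2] = 1·max(1,0) = 1·1 = 1
P[3] = 1·max(2,1) = 1·2 = 2
P[4] = 2·max(2,1) = 2·2 = 4
P[5] = 2·max(3,2) = 2·3 = 6
P[6] = 3·max(3,2) = 3·3 = 9
P[7] = 2·max(5,6) = 2·6 = 12
P[8] = 2·max(6,9) = 2·9 = 18
P[9] = 3·max(6,9) = 3·9 = 27
P[10] = 2·max(8,18) = 2·18 = 36
One optimal split: 3 + 3 + 2 + 2; product 3·3·2·2 = 36.

36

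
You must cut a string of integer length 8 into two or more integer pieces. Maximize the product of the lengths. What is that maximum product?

Define g[k] = max over 1≤i<k of i · max(k−i, g[k−i]); the inner max lets the remainder stay uncut if that's better.
g[2] = 1*max(1,0) = 1*1 = 1
g[3] = 1*max(2,1) = 1*2 = 2
g[4] = 2*max(2,1) = 2*2 = 4
g[5] = 2*max(3,2) = 2*3 = 6
g[6] = 3*max(3,2) = 3*3 = 9
g[7] = 2*max(5,6) = 2*6 = 12
g[8] = 2*max(6,9) = 2*9 = 18
One optimal split: 3 + 3 + 2; product 3*3*2 = 18.

18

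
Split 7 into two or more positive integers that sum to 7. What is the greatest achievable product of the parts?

Let prod[k] be the best product for length k (with at least one cut). For each first piece i, the rest contributes max(k−i, prod[k−i]).
prod[2] = 1*max(1,0) = 1*1 = 1
prod[3] = max(1*2, 2*1) = 2
prod[4] = max(1*3, 2*2, 3*1) = 4
prod[5] = max(1*4, 2*3, 3*2, 4*1) = 6
prod[6] = max(1*6, 2*4, 3*3, 4*2, 5*1) = 9
prod[7] = max(1*9, 2*6, 3*4, 4*3, 5*2, 6*1) = 12
One optimal split: 3 + 2 + 2; product 3*2*2 = 12.

12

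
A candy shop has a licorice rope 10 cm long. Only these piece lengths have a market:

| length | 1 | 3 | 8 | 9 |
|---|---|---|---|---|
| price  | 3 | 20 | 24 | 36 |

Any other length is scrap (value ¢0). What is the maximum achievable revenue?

63

Let r[k] be the best obtainable value from length k. For each k, try every first piece i and keep the best of price[i] + r[k−i].
r[1] = 3
r[2] = 6  (first piece 1, then r[1]=3)
r[3] = max(3+6, 20+0) = 20
r[4] = max(3+20, 20+3) = 23
r[5] = max(3+23, 20+6) = 26
r[6] = max(3+26, 20+20) = 40
r[7] = max(3+40, 20+23) = 43
r[8] = max(3+43, 20+26, 24+0) = 46
r[9] = max(3+46, 20+40, 24+3, 36+0) = 60
r[10] = max(3+60, 20+43, 24+6, 36+3) = 63
One optimal cutting: 3 + 3 + 3 + 1 → ¢63.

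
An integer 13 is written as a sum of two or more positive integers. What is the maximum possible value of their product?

108

Fill f[k] for k=2..13: at each k try every first piece i and multiply by the better of (k−i) uncut or f[k−i].
f[2] = 1·max(1,0) = 1·1 = 1
f[3] = max(1·2, 2·1) = 2
f[4] = max(1·3, 2·2, 3·1) = 4
f[5] = max(1·4, 2·3, 3·2, 4·1) = 6
f[6] = max(1·6, 2·4, 3·3, 4·2, 5·1) = 9
f[7] = max(1·9, 2·6, 3·4, 4·3, 5·2, 6·1) = 12
f[8] = max(1·12, 2·9, 3·6, …, 6·2, 7·1) = 18
f[9] = max(1·18, 2·12, 3·9, …, 7·2, 8·1) = 27
f[10] = max(1·27, 2·18, 3·12, …, 8·2, 9·1) = 36
f[11] = max(1·36, 2·27, 3·18, …, 9·2, 10·1) = 54
f[12] = max(1·54, 2·36, 3·27, …, 10·2, 11·1) = 81
f[13] = max(1·81, 2·54, 3·36, …, 11·2, 12·1) = 108
One optimal split: 3 + 3 + 3 + 2 + 2; product 3·3·3·2·2 = 108.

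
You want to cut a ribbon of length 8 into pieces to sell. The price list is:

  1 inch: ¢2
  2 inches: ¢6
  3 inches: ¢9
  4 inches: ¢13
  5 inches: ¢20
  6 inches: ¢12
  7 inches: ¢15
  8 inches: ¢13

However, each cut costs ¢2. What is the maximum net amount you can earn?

Consider every possible first cut. v[k] is the best of p[i]+v[k−i] over all sellable i≤k, charging 2 whenever i<k.
v[1] = 2
v[2] = max(2+2-2, 6+0) = 6
v[3] = max(2+6-2, 6+2-2, 9+0) = 9
v[4] = max(2+9-2, 6+6-2, 9+2-2, 13+0) = 13
v[5] = max(2+13-2, 6+9-2, 9+6-2, 13+2-2, 20+0) = 20
v[6] = max(2+20-2, 6+13-2, 9+9-2, 13+6-2, 20+2-2, 12+0) = 20
v[7] = max(2+20-2, 6+20-2, 9+13-2, …, 12+2-2, 15+0) = 24
v[8] = max(2+24-2, 6+20-2, 9+20-2, …, 15+2-2, 13+0) = 27
One optimal plan: pieces 5 + 3 (1 cut) → ¢29 − ¢2 = ¢27.

27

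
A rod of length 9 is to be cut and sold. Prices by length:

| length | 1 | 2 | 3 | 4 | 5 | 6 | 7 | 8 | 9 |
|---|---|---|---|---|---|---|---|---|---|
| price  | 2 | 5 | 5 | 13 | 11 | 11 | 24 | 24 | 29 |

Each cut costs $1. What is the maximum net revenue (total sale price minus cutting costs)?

Consider every possible first cut. r[k] is the best of p[i]+r[k−i] over all sellable i≤k, charging 1 whenever i<k.
r[1] = 2
r[2] = 5
r[3] = 6  (first piece 1, then r[2]=5)
r[4] = 13
r[5] = 14  (first piece 1, then r[4]=13)
r[6] = 17  (first piece 2, then r[4]=13)
r[7] = 24
r[8] = 25  (first piece 1, then r[7]=24)
r[9] = 29
Best is to make no cuts and sell whole for $29.

29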